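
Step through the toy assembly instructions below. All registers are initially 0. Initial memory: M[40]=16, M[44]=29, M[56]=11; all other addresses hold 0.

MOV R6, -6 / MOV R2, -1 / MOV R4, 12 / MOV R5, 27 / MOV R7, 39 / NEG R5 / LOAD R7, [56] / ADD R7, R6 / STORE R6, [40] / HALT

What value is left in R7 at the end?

5

MOV R6, -6 → R6=-6
MOV R2, -1 → R2=-1
MOV R4, 12 → R4=12
MOV R5, 27 → R5=27
MOV R7, 39 → R7=39
NEG R5 → R5=-(27)=-27
LOAD R7, [56] → R7=M[56]=11
ADD R7, R6 → R7=11+(-6)=5
STORE R6, [40] → M[40]=-6
halt.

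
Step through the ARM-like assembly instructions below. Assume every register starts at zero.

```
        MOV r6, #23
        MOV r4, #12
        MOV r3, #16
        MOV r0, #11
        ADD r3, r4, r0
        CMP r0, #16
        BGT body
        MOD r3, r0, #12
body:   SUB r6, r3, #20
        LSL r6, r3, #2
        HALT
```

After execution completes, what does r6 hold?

after MOV r6, #23: r6=23
after MOV r4, #12: r4=12
after MOV r3, #16: r3=16
after MOV r0, #11: r0=11
after ADD r3, r4, r0: r3=12+11=23
CMP r0, #16  (cmp 11,16)
BGT body: not taken
after MOD r3, r0, #12: r3=11%12=11
after SUB r6, r3, #20: r6=11-20=-9
after LSL r6, r3, #2: r6=11<<2=44
halt.

44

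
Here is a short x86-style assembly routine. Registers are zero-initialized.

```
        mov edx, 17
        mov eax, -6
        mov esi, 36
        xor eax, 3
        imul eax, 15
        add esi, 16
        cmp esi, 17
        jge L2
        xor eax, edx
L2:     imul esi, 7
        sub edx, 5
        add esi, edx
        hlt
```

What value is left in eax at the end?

edx=17
eax=-6
esi=36
eax=(-6)^3=-7
eax=(-7)*15=-105
esi=36+16=52
cmp esi, 17  (cmp 52,17)
jge L2: taken
esi=52*7=364
edx=17-5=12
esi=364+12=376
halt.

-105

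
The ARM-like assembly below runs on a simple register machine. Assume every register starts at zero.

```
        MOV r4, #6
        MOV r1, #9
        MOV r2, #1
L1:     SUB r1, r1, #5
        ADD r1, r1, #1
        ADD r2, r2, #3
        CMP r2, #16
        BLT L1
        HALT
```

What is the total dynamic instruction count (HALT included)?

29

r4=6
r1=9
r2=1
r1=9-5=4
r1=4+1=5
r2=1+3=4
CMP r2, #16  (cmp 4,16)
BLT L1: taken
r1=5-5=0
r1=0+1=1
r2=4+3=7
CMP r2, #16  (cmp 7,16)
BLT L1: taken
r1=1-5=-4
r1=(-4)+1=-3
r2=7+3=10
CMP r2, #16  (cmp 10,16)
BLT L1: taken
r1=(-3)-5=-8
r1=(-8)+1=-7
r2=10+3=13
CMP r2, #16  (cmp 13,16)
BLT L1: taken
r1=(-7)-5=-12
r1=(-12)+1=-11
r2=13+3=16
CMP r2, #16  (cmp 16,16)
BLT L1: not taken
halt.
Total executed instructions: 29.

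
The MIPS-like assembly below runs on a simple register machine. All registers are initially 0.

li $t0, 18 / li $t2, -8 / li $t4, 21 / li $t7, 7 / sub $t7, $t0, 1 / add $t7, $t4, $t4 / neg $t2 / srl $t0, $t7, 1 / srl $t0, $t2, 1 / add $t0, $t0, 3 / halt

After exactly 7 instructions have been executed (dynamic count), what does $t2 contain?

8

after li $t0, 18: $t0=18
after li $t2, -8: $t2=-8
after li $t4, 21: $t4=21
after li $t7, 7: $t7=7
after sub $t7, $t0, 1: $t7=18-1=17
after add $t7, $t4, $t4: $t7=21+21=42
after neg $t2: $t2=-(-8)=8
After step 7: $t2 = 8.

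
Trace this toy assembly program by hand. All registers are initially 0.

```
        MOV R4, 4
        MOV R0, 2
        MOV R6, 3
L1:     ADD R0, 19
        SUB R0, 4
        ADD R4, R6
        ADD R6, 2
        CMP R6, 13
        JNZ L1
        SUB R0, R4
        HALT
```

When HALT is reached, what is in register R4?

39

MOV R4, 4 → R4=4
MOV R0, 2 → R0=2
MOV R6, 3 → R6=3
ADD R0, 19 → R0=2+19=21
SUB R0, 4 → R0=21-4=17
ADD R4, R6 → R4=4+3=7
ADD R6, 2 → R6=3+2=5
CMP R6, 13  (cmp 5,13)
JNZ L1: taken
ADD R0, 19 → R0=17+19=36
SUB R0, 4 → R0=36-4=32
ADD R4, R6 → R4=7+5=12
ADD R6, 2 → R6=5+2=7
CMP R6, 13  (cmp 7,13)
JNZ L1: taken
ADD R0, 19 → R0=32+19=51
SUB R0, 4 → R0=51-4=47
ADD R4, R6 → R4=12+7=19
ADD R6, 2 → R6=7+2=9
CMP R6, 13  (cmp 9,13)
JNZ L1: taken
ADD R0, 19 → R0=47+19=66
SUB R0, 4 → R0=66-4=62
ADD R4, R6 → R4=19+9=28
ADD R6, 2 → R6=9+2=11
CMP R6, 13  (cmp 11,13)
JNZ L1: taken
ADD R0, 19 → R0=62+19=81
SUB R0, 4 → R0=81-4=77
ADD R4, R6 → R4=28+11=39
ADD R6, 2 → R6=11+2=13
CMP R6, 13  (cmp 13,13)
JNZ L1: not taken
SUB R0, R4 → R0=77-39=38
halt.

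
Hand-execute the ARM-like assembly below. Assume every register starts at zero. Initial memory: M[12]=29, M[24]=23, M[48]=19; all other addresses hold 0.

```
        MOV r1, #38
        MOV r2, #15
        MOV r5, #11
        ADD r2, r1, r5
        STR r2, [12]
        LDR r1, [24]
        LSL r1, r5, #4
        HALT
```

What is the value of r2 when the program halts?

after MOV r1, #38: r1=38
after MOV r2, #15: r2=15
after MOV r5, #11: r5=11
after ADD r2, r1, r5: r2=38+11=49
STR r2, [12] → M[12]=49
after LDR r1, [24]: r1=M[24]=23
after LSL r1, r5, #4: r1=11<<4=176
halt.

49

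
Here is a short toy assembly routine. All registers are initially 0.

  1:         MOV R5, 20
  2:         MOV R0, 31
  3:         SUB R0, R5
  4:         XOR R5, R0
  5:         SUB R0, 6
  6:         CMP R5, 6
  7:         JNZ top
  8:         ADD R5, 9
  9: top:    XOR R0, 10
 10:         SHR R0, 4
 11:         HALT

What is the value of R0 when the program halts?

MOV R5, 20 → R5=20
MOV R0, 31 → R0=31
SUB R0, R5 → R0=31-20=11
XOR R5, R0 → R5=20^11=31
SUB R0, 6 → R0=11-6=5
CMP R5, 6  (cmp 31,6)
JNZ top: taken
XOR R0, 10 → R0=5^10=15
SHR R0, 4 → R0=15>>4=0
halt.

0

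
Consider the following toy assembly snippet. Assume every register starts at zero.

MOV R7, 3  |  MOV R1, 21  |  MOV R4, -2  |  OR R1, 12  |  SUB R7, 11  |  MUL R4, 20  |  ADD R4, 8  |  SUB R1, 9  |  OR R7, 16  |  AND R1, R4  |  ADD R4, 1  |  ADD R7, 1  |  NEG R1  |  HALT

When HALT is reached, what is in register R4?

R7=3
R1=21
R4=-2
R1=21|12=29
R7=3-11=-8
R4=(-2)*20=-40
R4=(-40)+8=-32
R1=29-9=20
R7=(-8)|16=-8
R1=20&(-32)=0
R4=(-32)+1=-31
R7=(-8)+1=-7
R1=-(0)=0
halt.

-31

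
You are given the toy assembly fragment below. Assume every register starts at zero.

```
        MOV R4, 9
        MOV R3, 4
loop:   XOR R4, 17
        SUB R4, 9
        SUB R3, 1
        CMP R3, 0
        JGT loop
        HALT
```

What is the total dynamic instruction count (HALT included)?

after MOV R4, 9: R4=9
after MOV R3, 4: R3=4
after XOR R4, 17: R4=9^17=24
after SUB R4, 9: R4=24-9=15
after SUB R3, 1: R3=4-1=3
CMP R3, 0  (cmp 3,0)
JGT loop: taken
after XOR R4, 17: R4=15^17=30
after SUB R4, 9: R4=30-9=21
after SUB R3, 1: R3=3-1=2
CMP R3, 0  (cmp 2,0)
JGT loop: taken
after XOR R4, 17: R4=21^17=4
after SUB R4, 9: R4=4-9=-5
after SUB R3, 1: R3=2-1=1
CMP R3, 0  (cmp 1,0)
JGT loop: taken
after XOR R4, 17: R4=(-5)^17=-22
after SUB R4, 9: R4=(-22)-9=-31
after SUB R3, 1: R3=1-1=0
CMP R3, 0  (cmp 0,0)
JGT loop: not taken
halt.
Total executed instructions: 23.

23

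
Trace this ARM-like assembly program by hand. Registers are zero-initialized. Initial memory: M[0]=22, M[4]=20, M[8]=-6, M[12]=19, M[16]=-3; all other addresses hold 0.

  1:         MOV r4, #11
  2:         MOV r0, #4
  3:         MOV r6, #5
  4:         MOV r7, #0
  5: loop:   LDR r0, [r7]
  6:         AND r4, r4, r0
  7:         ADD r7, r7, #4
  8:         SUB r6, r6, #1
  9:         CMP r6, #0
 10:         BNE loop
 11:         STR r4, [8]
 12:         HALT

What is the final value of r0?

-3

MOV r4, #11 → r4=11
MOV r0, #4 → r0=4
MOV r6, #5 → r6=5
MOV r7, #0 → r7=0
LDR r0, [r7] → r0=M[0]=22
AND r4, r4, r0 → r4=11&22=2
ADD r7, r7, #4 → r7=0+4=4
SUB r6, r6, #1 → r6=5-1=4
CMP r6, #0  (cmp 4,0)
BNE loop: taken
LDR r0, [r7] → r0=M[4]=20
AND r4, r4, r0 → r4=2&20=0
ADD r7, r7, #4 → r7=4+4=8
SUB r6, r6, #1 → r6=4-1=3
CMP r6, #0  (cmp 3,0)
BNE loop: taken
LDR r0, [r7] → r0=M[8]=-6
AND r4, r4, r0 → r4=0&(-6)=0
ADD r7, r7, #4 → r7=8+4=12
SUB r6, r6, #1 → r6=3-1=2
CMP r6, #0  (cmp 2,0)
BNE loop: taken
LDR r0, [r7] → r0=M[12]=19
AND r4, r4, r0 → r4=0&19=0
ADD r7, r7, #4 → r7=12+4=16
SUB r6, r6, #1 → r6=2-1=1
CMP r6, #0  (cmp 1,0)
BNE loop: taken
LDR r0, [r7] → r0=M[16]=-3
AND r4, r4, r0 → r4=0&(-3)=0
ADD r7, r7, #4 → r7=16+4=20
SUB r6, r6, #1 → r6=1-1=0
CMP r6, #0  (cmp 0,0)
BNE loop: not taken
STR r4, [8] → M[8]=0
halt.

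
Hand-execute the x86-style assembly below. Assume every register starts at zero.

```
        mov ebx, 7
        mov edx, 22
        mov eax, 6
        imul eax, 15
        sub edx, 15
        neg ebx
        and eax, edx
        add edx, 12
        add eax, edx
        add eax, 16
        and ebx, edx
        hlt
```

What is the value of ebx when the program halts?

mov ebx, 7 → ebx=7
mov edx, 22 → edx=22
mov eax, 6 → eax=6
imul eax, 15 → eax=6*15=90
sub edx, 15 → edx=22-15=7
neg ebx → ebx=-(7)=-7
and eax, edx → eax=90&7=2
add edx, 12 → edx=7+12=19
add eax, edx → eax=2+19=21
add eax, 16 → eax=21+16=37
and ebx, edx → ebx=(-7)&19=17
halt.

17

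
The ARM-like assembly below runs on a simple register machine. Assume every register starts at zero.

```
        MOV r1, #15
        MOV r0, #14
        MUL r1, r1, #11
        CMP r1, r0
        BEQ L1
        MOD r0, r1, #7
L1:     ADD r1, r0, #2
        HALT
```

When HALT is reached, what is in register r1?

after MOV r1, #15: r1=15
after MOV r0, #14: r0=14
after MUL r1, r1, #11: r1=15*11=165
CMP r1, r0  (cmp 165,14)
BEQ L1: not taken
after MOD r0, r1, #7: r0=165%7=4
after ADD r1, r0, #2: r1=4+2=6
halt.

6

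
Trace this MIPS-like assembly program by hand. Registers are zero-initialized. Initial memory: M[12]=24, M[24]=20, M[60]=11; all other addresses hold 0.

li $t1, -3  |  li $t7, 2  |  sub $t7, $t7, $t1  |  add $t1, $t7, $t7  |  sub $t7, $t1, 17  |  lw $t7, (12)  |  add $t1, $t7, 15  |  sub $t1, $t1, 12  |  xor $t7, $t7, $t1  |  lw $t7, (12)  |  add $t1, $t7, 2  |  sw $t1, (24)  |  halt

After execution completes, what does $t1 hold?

26

li $t1, -3 → $t1=-3
li $t7, 2 → $t7=2
sub $t7, $t7, $t1 → $t7=2-(-3)=5
add $t1, $t7, $t7 → $t1=5+5=10
sub $t7, $t1, 17 → $t7=10-17=-7
lw $t7, (12) → $t7=M[12]=24
add $t1, $t7, 15 → $t1=24+15=39
sub $t1, $t1, 12 → $t1=39-12=27
xor $t7, $t7, $t1 → $t7=24^27=3
lw $t7, (12) → $t7=M[12]=24
add $t1, $t7, 2 → $t1=24+2=26
sw $t1, (24) → M[24]=26
halt.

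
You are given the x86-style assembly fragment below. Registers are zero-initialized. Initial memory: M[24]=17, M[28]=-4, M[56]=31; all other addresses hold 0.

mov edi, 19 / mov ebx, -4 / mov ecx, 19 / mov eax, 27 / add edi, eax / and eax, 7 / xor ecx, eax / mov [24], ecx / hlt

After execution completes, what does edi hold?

46

mov edi, 19 → edi=19
mov ebx, -4 → ebx=-4
mov ecx, 19 → ecx=19
mov eax, 27 → eax=27
add edi, eax → edi=19+27=46
and eax, 7 → eax=27&7=3
xor ecx, eax → ecx=19^3=16
mov [24], ecx → M[24]=16
halt.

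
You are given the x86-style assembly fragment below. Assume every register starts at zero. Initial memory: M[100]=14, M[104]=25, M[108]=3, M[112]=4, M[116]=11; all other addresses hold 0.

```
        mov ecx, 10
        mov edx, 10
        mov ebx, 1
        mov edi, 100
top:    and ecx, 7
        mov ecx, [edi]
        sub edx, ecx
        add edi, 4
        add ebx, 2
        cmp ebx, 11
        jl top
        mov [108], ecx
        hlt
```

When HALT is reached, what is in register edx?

-47

ecx=10
edx=10
ebx=1
edi=100
ecx=10&7=2
ecx=M[100]=14
edx=10-14=-4
edi=100+4=104
ebx=1+2=3
cmp ebx, 11  (cmp 3,11)
jl top: taken
ecx=14&7=6
ecx=M[104]=25
edx=(-4)-25=-29
edi=104+4=108
ebx=3+2=5
cmp ebx, 11  (cmp 5,11)
jl top: taken
ecx=25&7=1
ecx=M[108]=3
edx=(-29)-3=-32
edi=108+4=112
ebx=5+2=7
cmp ebx, 11  (cmp 7,11)
jl top: taken
ecx=3&7=3
ecx=M[112]=4
edx=(-32)-4=-36
edi=112+4=116
ebx=7+2=9
cmp ebx, 11  (cmp 9,11)
jl top: taken
ecx=4&7=4
ecx=M[116]=11
edx=(-36)-11=-47
edi=116+4=120
ebx=9+2=11
cmp ebx, 11  (cmp 11,11)
jl top: not taken
mov [108], ecx → M[108]=11
halt.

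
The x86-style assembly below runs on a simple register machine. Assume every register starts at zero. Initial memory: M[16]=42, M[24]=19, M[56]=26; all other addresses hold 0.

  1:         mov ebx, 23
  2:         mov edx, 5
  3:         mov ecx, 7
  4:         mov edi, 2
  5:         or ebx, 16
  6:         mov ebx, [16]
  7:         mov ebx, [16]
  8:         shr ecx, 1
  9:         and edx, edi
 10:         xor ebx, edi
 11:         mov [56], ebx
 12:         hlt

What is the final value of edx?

mov ebx, 23 → ebx=23
mov edx, 5 → edx=5
mov ecx, 7 → ecx=7
mov edi, 2 → edi=2
or ebx, 16 → ebx=23|16=23
mov ebx, [16] → ebx=M[16]=42
mov ebx, [16] → ebx=M[16]=42
shr ecx, 1 → ecx=7>>1=3
and edx, edi → edx=5&2=0
xor ebx, edi → ebx=42^2=40
mov [56], ebx → M[56]=40
halt.

0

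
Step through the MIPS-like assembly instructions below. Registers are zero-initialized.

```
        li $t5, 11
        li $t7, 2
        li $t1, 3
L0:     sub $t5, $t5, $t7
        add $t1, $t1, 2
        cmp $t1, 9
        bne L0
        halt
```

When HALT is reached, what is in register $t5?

5

$t5=11
$t7=2
$t1=3
$t5=11-2=9
$t1=3+2=5
cmp $t1, 9  (cmp 5,9)
bne L0: taken
$t5=9-2=7
$t1=5+2=7
cmp $t1, 9  (cmp 7,9)
bne L0: taken
$t5=7-2=5
$t1=7+2=9
cmp $t1, 9  (cmp 9,9)
bne L0: not taken
halt.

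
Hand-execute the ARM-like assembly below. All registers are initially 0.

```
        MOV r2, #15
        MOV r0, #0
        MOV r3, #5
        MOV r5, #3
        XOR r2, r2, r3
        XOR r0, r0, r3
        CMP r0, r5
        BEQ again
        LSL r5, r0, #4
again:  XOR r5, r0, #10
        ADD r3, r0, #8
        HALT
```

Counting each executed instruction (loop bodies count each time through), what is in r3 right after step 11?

13

MOV r2, #15 → r2=15
MOV r0, #0 → r0=0
MOV r3, #5 → r3=5
MOV r5, #3 → r5=3
XOR r2, r2, r3 → r2=15^5=10
XOR r0, r0, r3 → r0=0^5=5
CMP r0, r5  (cmp 5,3)
BEQ again: not taken
LSL r5, r0, #4 → r5=5<<4=80
XOR r5, r0, #10 → r5=5^10=15
ADD r3, r0, #8 → r3=5+8=13
After step 11: r3 = 13.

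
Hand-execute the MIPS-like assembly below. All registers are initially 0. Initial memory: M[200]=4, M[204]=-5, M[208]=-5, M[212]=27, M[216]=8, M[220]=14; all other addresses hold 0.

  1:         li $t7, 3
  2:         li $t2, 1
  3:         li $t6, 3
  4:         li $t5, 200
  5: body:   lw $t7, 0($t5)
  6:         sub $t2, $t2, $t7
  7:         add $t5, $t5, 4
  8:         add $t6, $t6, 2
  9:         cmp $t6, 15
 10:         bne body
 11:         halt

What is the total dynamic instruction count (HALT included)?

41

after li $t7, 3: $t7=3
after li $t2, 1: $t2=1
after li $t6, 3: $t6=3
after li $t5, 200: $t5=200
after lw $t7, 0($t5): $t7=M[200]=4
after sub $t2, $t2, $t7: $t2=1-4=-3
after add $t5, $t5, 4: $t5=200+4=204
after add $t6, $t6, 2: $t6=3+2=5
cmp $t6, 15  (cmp 5,15)
bne body: taken
after lw $t7, 0($t5): $t7=M[204]=-5
after sub $t2, $t2, $t7: $t2=(-3)-(-5)=2
after add $t5, $t5, 4: $t5=204+4=208
after add $t6, $t6, 2: $t6=5+2=7
cmp $t6, 15  (cmp 7,15)
bne body: taken
after lw $t7, 0($t5): $t7=M[208]=-5
after sub $t2, $t2, $t7: $t2=2-(-5)=7
after add $t5, $t5, 4: $t5=208+4=212
after add $t6, $t6, 2: $t6=7+2=9
cmp $t6, 15  (cmp 9,15)
bne body: taken
after lw $t7, 0($t5): $t7=M[212]=27
after sub $t2, $t2, $t7: $t2=7-27=-20
after add $t5, $t5, 4: $t5=212+4=216
after add $t6, $t6, 2: $t6=9+2=11
cmp $t6, 15  (cmp 11,15)
bne body: taken
after lw $t7, 0($t5): $t7=M[216]=8
after sub $t2, $t2, $t7: $t2=(-20)-8=-28
after add $t5, $t5, 4: $t5=216+4=220
after add $t6, $t6, 2: $t6=11+2=13
cmp $t6, 15  (cmp 13,15)
bne body: taken
after lw $t7, 0($t5): $t7=M[220]=14
after sub $t2, $t2, $t7: $t2=(-28)-14=-42
after add $t5, $t5, 4: $t5=220+4=224
after add $t6, $t6, 2: $t6=13+2=15
cmp $t6, 15  (cmp 15,15)
bne body: not taken
halt.
Total executed instructions: 41.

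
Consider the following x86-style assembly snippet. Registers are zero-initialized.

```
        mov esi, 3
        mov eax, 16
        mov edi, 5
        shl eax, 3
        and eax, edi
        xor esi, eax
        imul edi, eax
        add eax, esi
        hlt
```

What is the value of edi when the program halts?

after mov esi, 3: esi=3
after mov eax, 16: eax=16
after mov edi, 5: edi=5
after shl eax, 3: eax=16<<3=128
after and eax, edi: eax=128&5=0
after xor esi, eax: esi=3^0=3
after imul edi, eax: edi=5*0=0
after add eax, esi: eax=0+3=3
halt.

0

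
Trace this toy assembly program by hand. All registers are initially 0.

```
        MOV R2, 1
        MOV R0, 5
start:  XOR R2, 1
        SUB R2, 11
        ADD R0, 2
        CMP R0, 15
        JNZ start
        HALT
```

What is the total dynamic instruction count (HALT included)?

MOV R2, 1 → R2=1
MOV R0, 5 → R0=5
XOR R2, 1 → R2=1^1=0
SUB R2, 11 → R2=0-11=-11
ADD R0, 2 → R0=5+2=7
CMP R0, 15  (cmp 7,15)
JNZ start: taken
XOR R2, 1 → R2=(-11)^1=-12
SUB R2, 11 → R2=(-12)-11=-23
ADD R0, 2 → R0=7+2=9
CMP R0, 15  (cmp 9,15)
JNZ start: taken
XOR R2, 1 → R2=(-23)^1=-24
SUB R2, 11 → R2=(-24)-11=-35
ADD R0, 2 → R0=9+2=11
CMP R0, 15  (cmp 11,15)
JNZ start: taken
XOR R2, 1 → R2=(-35)^1=-36
SUB R2, 11 → R2=(-36)-11=-47
ADD R0, 2 → R0=11+2=13
CMP R0, 15  (cmp 13,15)
JNZ start: taken
XOR R2, 1 → R2=(-47)^1=-48
SUB R2, 11 → R2=(-48)-11=-59
ADD R0, 2 → R0=13+2=15
CMP R0, 15  (cmp 15,15)
JNZ start: not taken
halt.
Total executed instructions: 28.

28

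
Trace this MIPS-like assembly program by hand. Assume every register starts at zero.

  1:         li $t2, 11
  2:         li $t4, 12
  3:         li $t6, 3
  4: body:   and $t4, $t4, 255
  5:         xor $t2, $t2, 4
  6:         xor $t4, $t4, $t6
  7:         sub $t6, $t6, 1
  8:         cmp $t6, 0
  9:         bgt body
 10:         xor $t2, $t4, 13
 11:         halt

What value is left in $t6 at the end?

li $t2, 11 → $t2=11
li $t4, 12 → $t4=12
li $t6, 3 → $t6=3
and $t4, $t4, 255 → $t4=12&255=12
xor $t2, $t2, 4 → $t2=11^4=15
xor $t4, $t4, $t6 → $t4=12^3=15
sub $t6, $t6, 1 → $t6=3-1=2
cmp $t6, 0  (cmp 2,0)
bgt body: taken
and $t4, $t4, 255 → $t4=15&255=15
xor $t2, $t2, 4 → $t2=15^4=11
xor $t4, $t4, $t6 → $t4=15^2=13
sub $t6, $t6, 1 → $t6=2-1=1
cmp $t6, 0  (cmp 1,0)
bgt body: taken
and $t4, $t4, 255 → $t4=13&255=13
xor $t2, $t2, 4 → $t2=11^4=15
xor $t4, $t4, $t6 → $t4=13^1=12
sub $t6, $t6, 1 → $t6=1-1=0
cmp $t6, 0  (cmp 0,0)
bgt body: not taken
xor $t2, $t4, 13 → $t2=12^13=1
halt.

0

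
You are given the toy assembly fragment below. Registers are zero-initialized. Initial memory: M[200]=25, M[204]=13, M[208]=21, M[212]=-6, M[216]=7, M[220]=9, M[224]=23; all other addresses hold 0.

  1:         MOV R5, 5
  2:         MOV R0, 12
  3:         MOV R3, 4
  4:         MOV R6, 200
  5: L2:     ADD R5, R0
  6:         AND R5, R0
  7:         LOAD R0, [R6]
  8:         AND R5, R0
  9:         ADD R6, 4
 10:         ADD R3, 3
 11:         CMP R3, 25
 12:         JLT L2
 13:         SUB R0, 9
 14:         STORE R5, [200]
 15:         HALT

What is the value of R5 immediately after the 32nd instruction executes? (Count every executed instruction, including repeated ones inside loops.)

R5=5
R0=12
R3=4
R6=200
R5=5+12=17
R5=17&12=0
R0=M[200]=25
R5=0&25=0
R6=200+4=204
R3=4+3=7
CMP R3, 25  (cmp 7,25)
JLT L2: taken
R5=0+25=25
R5=25&25=25
R0=M[204]=13
R5=25&13=9
R6=204+4=208
R3=7+3=10
CMP R3, 25  (cmp 10,25)
JLT L2: taken
R5=9+13=22
R5=22&13=4
R0=M[208]=21
R5=4&21=4
R6=208+4=212
R3=10+3=13
CMP R3, 25  (cmp 13,25)
JLT L2: taken
R5=4+21=25
R5=25&21=17
R0=M[212]=-6
R5=17&(-6)=16
After step 32: R5 = 16.

16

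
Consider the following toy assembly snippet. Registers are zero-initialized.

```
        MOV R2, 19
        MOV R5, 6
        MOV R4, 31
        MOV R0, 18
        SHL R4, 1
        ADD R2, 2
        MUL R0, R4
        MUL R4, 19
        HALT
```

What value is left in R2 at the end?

21

MOV R2, 19 → R2=19
MOV R5, 6 → R5=6
MOV R4, 31 → R4=31
MOV R0, 18 → R0=18
SHL R4, 1 → R4=31<<1=62
ADD R2, 2 → R2=19+2=21
MUL R0, R4 → R0=18*62=1116
MUL R4, 19 → R4=62*19=1178
halt.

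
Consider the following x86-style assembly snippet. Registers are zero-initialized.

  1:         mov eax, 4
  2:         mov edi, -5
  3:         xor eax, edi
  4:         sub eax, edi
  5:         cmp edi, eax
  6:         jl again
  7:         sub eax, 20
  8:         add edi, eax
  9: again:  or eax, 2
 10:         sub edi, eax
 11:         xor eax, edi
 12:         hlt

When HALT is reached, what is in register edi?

eax=4
edi=-5
eax=4^(-5)=-1
eax=(-1)-(-5)=4
cmp edi, eax  (cmp -5,4)
jl again: taken
eax=4|2=6
edi=(-5)-6=-11
eax=6^(-11)=-13
halt.

-11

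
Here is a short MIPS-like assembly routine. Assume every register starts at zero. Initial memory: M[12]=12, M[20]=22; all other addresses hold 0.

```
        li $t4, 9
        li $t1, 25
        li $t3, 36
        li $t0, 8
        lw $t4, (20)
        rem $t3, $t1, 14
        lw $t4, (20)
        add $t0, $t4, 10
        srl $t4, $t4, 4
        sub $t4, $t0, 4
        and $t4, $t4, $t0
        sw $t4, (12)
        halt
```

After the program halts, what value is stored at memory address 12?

0

after li $t4, 9: $t4=9
after li $t1, 25: $t1=25
after li $t3, 36: $t3=36
after li $t0, 8: $t0=8
after lw $t4, (20): $t4=M[20]=22
after rem $t3, $t1, 14: $t3=25%14=11
after lw $t4, (20): $t4=M[20]=22
after add $t0, $t4, 10: $t0=22+10=32
after srl $t4, $t4, 4: $t4=22>>4=1
after sub $t4, $t0, 4: $t4=32-4=28
after and $t4, $t4, $t0: $t4=28&32=0
sw $t4, (12) → M[12]=0
halt.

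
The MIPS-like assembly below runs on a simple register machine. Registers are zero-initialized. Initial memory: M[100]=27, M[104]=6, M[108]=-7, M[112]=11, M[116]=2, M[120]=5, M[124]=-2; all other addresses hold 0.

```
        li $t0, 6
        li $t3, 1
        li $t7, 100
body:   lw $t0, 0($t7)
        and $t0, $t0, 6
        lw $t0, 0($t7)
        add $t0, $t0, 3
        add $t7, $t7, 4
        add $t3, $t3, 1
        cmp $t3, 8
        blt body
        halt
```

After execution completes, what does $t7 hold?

after li $t0, 6: $t0=6
after li $t3, 1: $t3=1
after li $t7, 100: $t7=100
after lw $t0, 0($t7): $t0=M[100]=27
after and $t0, $t0, 6: $t0=27&6=2
after lw $t0, 0($t7): $t0=M[100]=27
after add $t0, $t0, 3: $t0=27+3=30
after add $t7, $t7, 4: $t7=100+4=104
after add $t3, $t3, 1: $t3=1+1=2
cmp $t3, 8  (cmp 2,8)
blt body: taken
after lw $t0, 0($t7): $t0=M[104]=6
after and $t0, $t0, 6: $t0=6&6=6
after lw $t0, 0($t7): $t0=M[104]=6
after add $t0, $t0, 3: $t0=6+3=9
after add $t7, $t7, 4: $t7=104+4=108
after add $t3, $t3, 1: $t3=2+1=3
cmp $t3, 8  (cmp 3,8)
blt body: taken
after lw $t0, 0($t7): $t0=M[108]=-7
after and $t0, $t0, 6: $t0=(-7)&6=0
after lw $t0, 0($t7): $t0=M[108]=-7
after add $t0, $t0, 3: $t0=(-7)+3=-4
after add $t7, $t7, 4: $t7=108+4=112
after add $t3, $t3, 1: $t3=3+1=4
cmp $t3, 8  (cmp 4,8)
blt body: taken
after lw $t0, 0($t7): $t0=M[112]=11
after and $t0, $t0, 6: $t0=11&6=2
after lw $t0, 0($t7): $t0=M[112]=11
after add $t0, $t0, 3: $t0=11+3=14
after add $t7, $t7, 4: $t7=112+4=116
after add $t3, $t3, 1: $t3=4+1=5
cmp $t3, 8  (cmp 5,8)
blt body: taken
after lw $t0, 0($t7): $t0=M[116]=2
after and $t0, $t0, 6: $t0=2&6=2
after lw $t0, 0($t7): $t0=M[116]=2
after add $t0, $t0, 3: $t0=2+3=5
after add $t7, $t7, 4: $t7=116+4=120
after add $t3, $t3, 1: $t3=5+1=6
cmp $t3, 8  (cmp 6,8)
blt body: taken
after lw $t0, 0($t7): $t0=M[120]=5
after and $t0, $t0, 6: $t0=5&6=4
after lw $t0, 0($t7): $t0=M[120]=5
after add $t0, $t0, 3: $t0=5+3=8
after add $t7, $t7, 4: $t7=120+4=124
after add $t3, $t3, 1: $t3=6+1=7
cmp $t3, 8  (cmp 7,8)
blt body: taken
after lw $t0, 0($t7): $t0=M[124]=-2
after and $t0, $t0, 6: $t0=(-2)&6=6
after lw $t0, 0($t7): $t0=M[124]=-2
after add $t0, $t0, 3: $t0=(-2)+3=1
after add $t7, $t7, 4: $t7=124+4=128
after add $t3, $t3, 1: $t3=7+1=8
cmp $t3, 8  (cmp 8,8)
blt body: not taken
halt.

128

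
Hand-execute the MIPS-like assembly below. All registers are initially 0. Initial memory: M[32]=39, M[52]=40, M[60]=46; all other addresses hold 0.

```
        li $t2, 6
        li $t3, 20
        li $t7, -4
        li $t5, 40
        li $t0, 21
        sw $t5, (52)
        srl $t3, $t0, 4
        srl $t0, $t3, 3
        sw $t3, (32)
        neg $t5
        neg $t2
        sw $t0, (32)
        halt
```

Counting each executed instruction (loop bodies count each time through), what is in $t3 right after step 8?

li $t2, 6 → $t2=6
li $t3, 20 → $t3=20
li $t7, -4 → $t7=-4
li $t5, 40 → $t5=40
li $t0, 21 → $t0=21
sw $t5, (52) → M[52]=40
srl $t3, $t0, 4 → $t3=21>>4=1
srl $t0, $t3, 3 → $t0=1>>3=0
After step 8: $t3 = 1.

1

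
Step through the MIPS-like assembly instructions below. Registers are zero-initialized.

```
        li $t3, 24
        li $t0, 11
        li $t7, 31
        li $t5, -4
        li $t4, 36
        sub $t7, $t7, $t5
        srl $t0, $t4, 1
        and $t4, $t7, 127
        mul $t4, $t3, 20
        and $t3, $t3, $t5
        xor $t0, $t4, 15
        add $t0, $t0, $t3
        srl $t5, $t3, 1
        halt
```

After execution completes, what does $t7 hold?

li $t3, 24 → $t3=24
li $t0, 11 → $t0=11
li $t7, 31 → $t7=31
li $t5, -4 → $t5=-4
li $t4, 36 → $t4=36
sub $t7, $t7, $t5 → $t7=31-(-4)=35
srl $t0, $t4, 1 → $t0=36>>1=18
and $t4, $t7, 127 → $t4=35&127=35
mul $t4, $t3, 20 → $t4=24*20=480
and $t3, $t3, $t5 → $t3=24&(-4)=24
xor $t0, $t4, 15 → $t0=480^15=495
add $t0, $t0, $t3 → $t0=495+24=519
srl $t5, $t3, 1 → $t5=24>>1=12
halt.

35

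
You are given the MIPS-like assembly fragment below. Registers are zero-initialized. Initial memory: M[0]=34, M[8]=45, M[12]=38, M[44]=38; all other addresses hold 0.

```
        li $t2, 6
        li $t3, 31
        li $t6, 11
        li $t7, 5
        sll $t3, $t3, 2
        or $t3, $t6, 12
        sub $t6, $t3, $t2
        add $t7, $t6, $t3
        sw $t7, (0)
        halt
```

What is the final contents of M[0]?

li $t2, 6 → $t2=6
li $t3, 31 → $t3=31
li $t6, 11 → $t6=11
li $t7, 5 → $t7=5
sll $t3, $t3, 2 → $t3=31<<2=124
or $t3, $t6, 12 → $t3=11|12=15
sub $t6, $t3, $t2 → $t6=15-6=9
add $t7, $t6, $t3 → $t7=9+15=24
sw $t7, (0) → M[0]=24
halt.

24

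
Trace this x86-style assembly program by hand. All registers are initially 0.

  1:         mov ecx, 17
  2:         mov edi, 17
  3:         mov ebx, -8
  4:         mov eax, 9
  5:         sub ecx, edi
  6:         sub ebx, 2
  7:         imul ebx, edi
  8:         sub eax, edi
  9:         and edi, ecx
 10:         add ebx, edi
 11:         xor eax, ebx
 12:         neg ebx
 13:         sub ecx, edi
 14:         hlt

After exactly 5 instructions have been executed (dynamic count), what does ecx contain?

0

after mov ecx, 17: ecx=17
after mov edi, 17: edi=17
after mov ebx, -8: ebx=-8
after mov eax, 9: eax=9
after sub ecx, edi: ecx=17-17=0
After step 5: ecx = 0.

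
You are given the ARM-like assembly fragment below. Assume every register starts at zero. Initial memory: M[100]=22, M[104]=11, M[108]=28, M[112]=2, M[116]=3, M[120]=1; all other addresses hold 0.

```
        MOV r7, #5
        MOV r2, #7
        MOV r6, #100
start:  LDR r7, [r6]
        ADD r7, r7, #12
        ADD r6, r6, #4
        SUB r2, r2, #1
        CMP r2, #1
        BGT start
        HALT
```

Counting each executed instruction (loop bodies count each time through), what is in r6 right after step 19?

112

after MOV r7, #5: r7=5
after MOV r2, #7: r2=7
after MOV r6, #100: r6=100
after LDR r7, [r6]: r7=M[100]=22
after ADD r7, r7, #12: r7=22+12=34
after ADD r6, r6, #4: r6=100+4=104
after SUB r2, r2, #1: r2=7-1=6
CMP r2, #1  (cmp 6,1)
BGT start: taken
after LDR r7, [r6]: r7=M[104]=11
after ADD r7, r7, #12: r7=11+12=23
after ADD r6, r6, #4: r6=104+4=108
after SUB r2, r2, #1: r2=6-1=5
CMP r2, #1  (cmp 5,1)
BGT start: taken
after LDR r7, [r6]: r7=M[108]=28
after ADD r7, r7, #12: r7=28+12=40
after ADD r6, r6, #4: r6=108+4=112
after SUB r2, r2, #1: r2=5-1=4
After step 19: r6 = 112.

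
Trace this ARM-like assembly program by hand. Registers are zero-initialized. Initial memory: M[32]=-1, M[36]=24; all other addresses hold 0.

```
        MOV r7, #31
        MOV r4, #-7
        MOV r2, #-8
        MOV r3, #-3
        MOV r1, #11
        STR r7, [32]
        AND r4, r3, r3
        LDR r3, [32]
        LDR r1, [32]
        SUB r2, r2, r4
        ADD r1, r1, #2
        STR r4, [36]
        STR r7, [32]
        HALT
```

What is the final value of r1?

33

MOV r7, #31 → r7=31
MOV r4, #-7 → r4=-7
MOV r2, #-8 → r2=-8
MOV r3, #-3 → r3=-3
MOV r1, #11 → r1=11
STR r7, [32] → M[32]=31
AND r4, r3, r3 → r4=(-3)&(-3)=-3
LDR r3, [32] → r3=M[32]=31
LDR r1, [32] → r1=M[32]=31
SUB r2, r2, r4 → r2=(-8)-(-3)=-5
ADD r1, r1, #2 → r1=31+2=33
STR r4, [36] → M[36]=-3
STR r7, [32] → M[32]=31
halt.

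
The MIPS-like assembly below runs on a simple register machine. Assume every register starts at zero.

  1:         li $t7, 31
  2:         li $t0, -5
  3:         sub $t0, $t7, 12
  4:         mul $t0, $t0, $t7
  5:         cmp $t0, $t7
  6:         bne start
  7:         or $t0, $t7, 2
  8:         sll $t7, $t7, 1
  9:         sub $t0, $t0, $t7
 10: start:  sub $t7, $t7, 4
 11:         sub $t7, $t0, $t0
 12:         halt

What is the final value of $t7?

0

$t7=31
$t0=-5
$t0=31-12=19
$t0=19*31=589
cmp $t0, $t7  (cmp 589,31)
bne start: taken
$t7=31-4=27
$t7=589-589=0
halt.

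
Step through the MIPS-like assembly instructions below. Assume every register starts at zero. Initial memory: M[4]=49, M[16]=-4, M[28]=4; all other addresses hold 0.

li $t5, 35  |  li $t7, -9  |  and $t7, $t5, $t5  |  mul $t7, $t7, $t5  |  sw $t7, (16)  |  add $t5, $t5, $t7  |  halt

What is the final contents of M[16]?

$t5=35
$t7=-9
$t7=35&35=35
$t7=35*35=1225
sw $t7, (16) → M[16]=1225
$t5=35+1225=1260
halt.

1225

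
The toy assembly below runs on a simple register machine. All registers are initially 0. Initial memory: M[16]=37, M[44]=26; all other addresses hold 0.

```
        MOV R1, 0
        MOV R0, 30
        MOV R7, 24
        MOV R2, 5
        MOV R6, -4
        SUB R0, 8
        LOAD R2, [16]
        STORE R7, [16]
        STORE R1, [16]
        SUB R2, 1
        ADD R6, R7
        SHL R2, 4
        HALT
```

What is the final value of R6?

after MOV R1, 0: R1=0
after MOV R0, 30: R0=30
after MOV R7, 24: R7=24
after MOV R2, 5: R2=5
after MOV R6, -4: R6=-4
after SUB R0, 8: R0=30-8=22
after LOAD R2, [16]: R2=M[16]=37
STORE R7, [16] → M[16]=24
STORE R1, [16] → M[16]=0
after SUB R2, 1: R2=37-1=36
after ADD R6, R7: R6=(-4)+24=20
after SHL R2, 4: R2=36<<4=576
halt.

20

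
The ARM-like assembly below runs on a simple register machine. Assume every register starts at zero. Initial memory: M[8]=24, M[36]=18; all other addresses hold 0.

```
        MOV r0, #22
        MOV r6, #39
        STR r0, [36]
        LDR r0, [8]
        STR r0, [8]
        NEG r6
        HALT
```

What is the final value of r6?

r0=22
r6=39
STR r0, [36] → M[36]=22
r0=M[8]=24
STR r0, [8] → M[8]=24
r6=-(39)=-39
halt.

-39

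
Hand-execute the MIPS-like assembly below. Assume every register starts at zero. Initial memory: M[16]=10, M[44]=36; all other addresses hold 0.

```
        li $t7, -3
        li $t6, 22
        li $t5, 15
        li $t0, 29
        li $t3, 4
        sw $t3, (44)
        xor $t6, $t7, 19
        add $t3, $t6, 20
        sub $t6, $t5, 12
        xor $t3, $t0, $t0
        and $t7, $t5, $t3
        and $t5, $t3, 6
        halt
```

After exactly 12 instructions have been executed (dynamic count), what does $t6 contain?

3

li $t7, -3 → $t7=-3
li $t6, 22 → $t6=22
li $t5, 15 → $t5=15
li $t0, 29 → $t0=29
li $t3, 4 → $t3=4
sw $t3, (44) → M[44]=4
xor $t6, $t7, 19 → $t6=(-3)^19=-18
add $t3, $t6, 20 → $t3=(-18)+20=2
sub $t6, $t5, 12 → $t6=15-12=3
xor $t3, $t0, $t0 → $t3=29^29=0
and $t7, $t5, $t3 → $t7=15&0=0
and $t5, $t3, 6 → $t5=0&6=0
After step 12: $t6 = 3.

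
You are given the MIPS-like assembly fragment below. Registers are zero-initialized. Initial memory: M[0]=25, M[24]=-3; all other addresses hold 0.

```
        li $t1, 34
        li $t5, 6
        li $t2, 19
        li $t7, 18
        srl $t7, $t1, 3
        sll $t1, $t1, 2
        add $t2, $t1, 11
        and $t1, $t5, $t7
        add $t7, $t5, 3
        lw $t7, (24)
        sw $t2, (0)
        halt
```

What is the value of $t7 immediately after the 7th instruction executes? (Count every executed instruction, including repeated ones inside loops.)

li $t1, 34 → $t1=34
li $t5, 6 → $t5=6
li $t2, 19 → $t2=19
li $t7, 18 → $t7=18
srl $t7, $t1, 3 → $t7=34>>3=4
sll $t1, $t1, 2 → $t1=34<<2=136
add $t2, $t1, 11 → $t2=136+11=147
After step 7: $t7 = 4.

4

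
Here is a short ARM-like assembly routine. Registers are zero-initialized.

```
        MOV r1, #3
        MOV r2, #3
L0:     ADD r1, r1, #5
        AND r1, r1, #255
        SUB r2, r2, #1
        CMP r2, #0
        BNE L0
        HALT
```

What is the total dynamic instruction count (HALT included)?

18

after MOV r1, #3: r1=3
after MOV r2, #3: r2=3
after ADD r1, r1, #5: r1=3+5=8
after AND r1, r1, #255: r1=8&255=8
after SUB r2, r2, #1: r2=3-1=2
CMP r2, #0  (cmp 2,0)
BNE L0: taken
after ADD r1, r1, #5: r1=8+5=13
after AND r1, r1, #255: r1=13&255=13
after SUB r2, r2, #1: r2=2-1=1
CMP r2, #0  (cmp 1,0)
BNE L0: taken
after ADD r1, r1, #5: r1=13+5=18
after AND r1, r1, #255: r1=18&255=18
after SUB r2, r2, #1: r2=1-1=0
CMP r2, #0  (cmp 0,0)
BNE L0: not taken
halt.
Total executed instructions: 18.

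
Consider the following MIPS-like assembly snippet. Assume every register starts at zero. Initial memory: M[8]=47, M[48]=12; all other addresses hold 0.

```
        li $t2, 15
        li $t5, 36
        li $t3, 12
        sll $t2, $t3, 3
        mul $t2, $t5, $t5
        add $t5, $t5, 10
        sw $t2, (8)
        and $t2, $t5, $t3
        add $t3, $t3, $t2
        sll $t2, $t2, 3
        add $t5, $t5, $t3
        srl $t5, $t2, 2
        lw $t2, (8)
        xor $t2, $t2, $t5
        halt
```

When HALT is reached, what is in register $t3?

24

after li $t2, 15: $t2=15
after li $t5, 36: $t5=36
after li $t3, 12: $t3=12
after sll $t2, $t3, 3: $t2=12<<3=96
after mul $t2, $t5, $t5: $t2=36*36=1296
after add $t5, $t5, 10: $t5=36+10=46
sw $t2, (8) → M[8]=1296
after and $t2, $t5, $t3: $t2=46&12=12
after add $t3, $t3, $t2: $t3=12+12=24
after sll $t2, $t2, 3: $t2=12<<3=96
after add $t5, $t5, $t3: $t5=46+24=70
after srl $t5, $t2, 2: $t5=96>>2=24
after lw $t2, (8): $t2=M[8]=1296
after xor $t2, $t2, $t5: $t2=1296^24=1288
halt.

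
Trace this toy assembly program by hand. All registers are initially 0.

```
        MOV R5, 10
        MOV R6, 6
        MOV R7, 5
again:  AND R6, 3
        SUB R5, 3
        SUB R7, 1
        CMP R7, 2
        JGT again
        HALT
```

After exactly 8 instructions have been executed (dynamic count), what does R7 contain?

MOV R5, 10 → R5=10
MOV R6, 6 → R6=6
MOV R7, 5 → R7=5
AND R6, 3 → R6=6&3=2
SUB R5, 3 → R5=10-3=7
SUB R7, 1 → R7=5-1=4
CMP R7, 2  (cmp 4,2)
JGT again: taken
After step 8: R7 = 4.

4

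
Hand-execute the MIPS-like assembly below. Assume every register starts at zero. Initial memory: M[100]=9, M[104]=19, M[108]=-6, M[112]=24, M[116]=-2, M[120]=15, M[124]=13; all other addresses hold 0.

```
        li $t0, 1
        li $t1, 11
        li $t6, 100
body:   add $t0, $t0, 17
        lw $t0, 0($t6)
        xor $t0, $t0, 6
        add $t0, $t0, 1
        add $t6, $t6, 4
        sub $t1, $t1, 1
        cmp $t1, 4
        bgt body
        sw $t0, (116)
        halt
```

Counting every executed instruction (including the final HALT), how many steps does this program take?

61

after li $t0, 1: $t0=1
after li $t1, 11: $t1=11
after li $t6, 100: $t6=100
after add $t0, $t0, 17: $t0=1+17=18
after lw $t0, 0($t6): $t0=M[100]=9
after xor $t0, $t0, 6: $t0=9^6=15
after add $t0, $t0, 1: $t0=15+1=16
after add $t6, $t6, 4: $t6=100+4=104
after sub $t1, $t1, 1: $t1=11-1=10
cmp $t1, 4  (cmp 10,4)
bgt body: taken
after add $t0, $t0, 17: $t0=16+17=33
after lw $t0, 0($t6): $t0=M[104]=19
after xor $t0, $t0, 6: $t0=19^6=21
after add $t0, $t0, 1: $t0=21+1=22
after add $t6, $t6, 4: $t6=104+4=108
after sub $t1, $t1, 1: $t1=10-1=9
cmp $t1, 4  (cmp 9,4)
bgt body: taken
after add $t0, $t0, 17: $t0=22+17=39
after lw $t0, 0($t6): $t0=M[108]=-6
after xor $t0, $t0, 6: $t0=(-6)^6=-4
after add $t0, $t0, 1: $t0=(-4)+1=-3
after add $t6, $t6, 4: $t6=108+4=112
after sub $t1, $t1, 1: $t1=9-1=8
cmp $t1, 4  (cmp 8,4)
bgt body: taken
after add $t0, $t0, 17: $t0=(-3)+17=14
after lw $t0, 0($t6): $t0=M[112]=24
after xor $t0, $t0, 6: $t0=24^6=30
after add $t0, $t0, 1: $t0=30+1=31
after add $t6, $t6, 4: $t6=112+4=116
after sub $t1, $t1, 1: $t1=8-1=7
cmp $t1, 4  (cmp 7,4)
bgt body: taken
after add $t0, $t0, 17: $t0=31+17=48
after lw $t0, 0($t6): $t0=M[116]=-2
after xor $t0, $t0, 6: $t0=(-2)^6=-8
after add $t0, $t0, 1: $t0=(-8)+1=-7
after add $t6, $t6, 4: $t6=116+4=120
after sub $t1, $t1, 1: $t1=7-1=6
cmp $t1, 4  (cmp 6,4)
bgt body: taken
after add $t0, $t0, 17: $t0=(-7)+17=10
after lw $t0, 0($t6): $t0=M[120]=15
after xor $t0, $t0, 6: $t0=15^6=9
after add $t0, $t0, 1: $t0=9+1=10
after add $t6, $t6, 4: $t6=120+4=124
after sub $t1, $t1, 1: $t1=6-1=5
cmp $t1, 4  (cmp 5,4)
bgt body: taken
after add $t0, $t0, 17: $t0=10+17=27
after lw $t0, 0($t6): $t0=M[124]=13
after xor $t0, $t0, 6: $t0=13^6=11
after add $t0, $t0, 1: $t0=11+1=12
after add $t6, $t6, 4: $t6=124+4=128
after sub $t1, $t1, 1: $t1=5-1=4
cmp $t1, 4  (cmp 4,4)
bgt body: not taken
sw $t0, (116) → M[116]=12
halt.
Total executed instructions: 61.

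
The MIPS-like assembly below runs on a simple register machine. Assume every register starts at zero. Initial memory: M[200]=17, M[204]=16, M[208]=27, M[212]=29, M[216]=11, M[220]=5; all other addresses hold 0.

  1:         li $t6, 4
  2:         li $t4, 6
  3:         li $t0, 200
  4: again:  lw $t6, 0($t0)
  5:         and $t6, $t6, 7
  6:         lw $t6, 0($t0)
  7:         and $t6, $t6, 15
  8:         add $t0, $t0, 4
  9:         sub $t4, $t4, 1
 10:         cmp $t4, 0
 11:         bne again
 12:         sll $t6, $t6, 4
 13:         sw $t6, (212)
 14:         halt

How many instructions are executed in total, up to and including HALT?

$t6=4
$t4=6
$t0=200
$t6=M[200]=17
$t6=17&7=1
$t6=M[200]=17
$t6=17&15=1
$t0=200+4=204
$t4=6-1=5
cmp $t4, 0  (cmp 5,0)
bne again: taken
$t6=M[204]=16
$t6=16&7=0
$t6=M[204]=16
$t6=16&15=0
$t0=204+4=208
$t4=5-1=4
cmp $t4, 0  (cmp 4,0)
bne again: taken
$t6=M[208]=27
$t6=27&7=3
$t6=M[208]=27
$t6=27&15=11
$t0=208+4=212
$t4=4-1=3
cmp $t4, 0  (cmp 3,0)
bne again: taken
$t6=M[212]=29
$t6=29&7=5
$t6=M[212]=29
$t6=29&15=13
$t0=212+4=216
$t4=3-1=2
cmp $t4, 0  (cmp 2,0)
bne again: taken
$t6=M[216]=11
$t6=11&7=3
$t6=M[216]=11
$t6=11&15=11
$t0=216+4=220
$t4=2-1=1
cmp $t4, 0  (cmp 1,0)
bne again: taken
$t6=M[220]=5
$t6=5&7=5
$t6=M[220]=5
$t6=5&15=5
$t0=220+4=224
$t4=1-1=0
cmp $t4, 0  (cmp 0,0)
bne again: not taken
$t6=5<<4=80
sw $t6, (212) → M[212]=80
halt.
Total executed instructions: 54.

54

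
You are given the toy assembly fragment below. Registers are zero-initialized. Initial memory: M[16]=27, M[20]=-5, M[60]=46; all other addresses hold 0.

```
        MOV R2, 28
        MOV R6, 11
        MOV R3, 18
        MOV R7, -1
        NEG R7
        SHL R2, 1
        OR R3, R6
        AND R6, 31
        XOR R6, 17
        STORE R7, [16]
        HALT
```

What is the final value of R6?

26

after MOV R2, 28: R2=28
after MOV R6, 11: R6=11
after MOV R3, 18: R3=18
after MOV R7, -1: R7=-1
after NEG R7: R7=-(-1)=1
after SHL R2, 1: R2=28<<1=56
after OR R3, R6: R3=18|11=27
after AND R6, 31: R6=11&31=11
after XOR R6, 17: R6=11^17=26
STORE R7, [16] → M[16]=1
halt.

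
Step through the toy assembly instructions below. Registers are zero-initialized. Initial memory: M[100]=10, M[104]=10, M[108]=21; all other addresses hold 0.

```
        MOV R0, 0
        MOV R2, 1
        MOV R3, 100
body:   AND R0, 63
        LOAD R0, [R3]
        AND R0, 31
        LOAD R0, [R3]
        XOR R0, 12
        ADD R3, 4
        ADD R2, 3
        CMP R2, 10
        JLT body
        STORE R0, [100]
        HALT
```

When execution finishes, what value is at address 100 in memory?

MOV R0, 0 → R0=0
MOV R2, 1 → R2=1
MOV R3, 100 → R3=100
AND R0, 63 → R0=0&63=0
LOAD R0, [R3] → R0=M[100]=10
AND R0, 31 → R0=10&31=10
LOAD R0, [R3] → R0=M[100]=10
XOR R0, 12 → R0=10^12=6
ADD R3, 4 → R3=100+4=104
ADD R2, 3 → R2=1+3=4
CMP R2, 10  (cmp 4,10)
JLT body: taken
AND R0, 63 → R0=6&63=6
LOAD R0, [R3] → R0=M[104]=10
AND R0, 31 → R0=10&31=10
LOAD R0, [R3] → R0=M[104]=10
XOR R0, 12 → R0=10^12=6
ADD R3, 4 → R3=104+4=108
ADD R2, 3 → R2=4+3=7
CMP R2, 10  (cmp 7,10)
JLT body: taken
AND R0, 63 → R0=6&63=6
LOAD R0, [R3] → R0=M[108]=21
AND R0, 31 → R0=21&31=21
LOAD R0, [R3] → R0=M[108]=21
XOR R0, 12 → R0=21^12=25
ADD R3, 4 → R3=108+4=112
ADD R2, 3 → R2=7+3=10
CMP R2, 10  (cmp 10,10)
JLT body: not taken
STORE R0, [100] → M[100]=25
halt.

25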